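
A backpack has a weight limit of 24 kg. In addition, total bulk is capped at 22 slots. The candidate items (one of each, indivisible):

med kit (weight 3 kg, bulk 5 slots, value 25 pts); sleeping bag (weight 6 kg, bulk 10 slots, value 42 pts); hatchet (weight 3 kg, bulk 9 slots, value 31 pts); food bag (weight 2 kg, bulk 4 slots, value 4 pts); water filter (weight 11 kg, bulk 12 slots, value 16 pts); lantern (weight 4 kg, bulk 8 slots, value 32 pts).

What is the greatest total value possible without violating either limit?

Feasible sets respecting both limits:
- med kit+hatchet+lantern: weight 10, bulk 22, value 88
- sleeping bag+food bag+lantern: weight 12, bulk 22, value 78
- sleeping bag+lantern: weight 10, bulk 18, value 74
Best: 88 pts.

88 pts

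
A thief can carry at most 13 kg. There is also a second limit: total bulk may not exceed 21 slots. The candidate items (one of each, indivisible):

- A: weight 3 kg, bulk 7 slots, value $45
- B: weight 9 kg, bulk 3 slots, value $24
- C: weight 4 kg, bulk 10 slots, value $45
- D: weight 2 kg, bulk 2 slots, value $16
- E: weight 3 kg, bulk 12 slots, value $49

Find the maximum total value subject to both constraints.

Feasible sets respecting both limits:
- A+D+E: weight 8, bulk 21, value 110
- A+C+D: weight 9, bulk 19, value 106
- A+E: weight 6, bulk 19, value 94
- A+C: weight 7, bulk 17, value 90
Best: $110.

$110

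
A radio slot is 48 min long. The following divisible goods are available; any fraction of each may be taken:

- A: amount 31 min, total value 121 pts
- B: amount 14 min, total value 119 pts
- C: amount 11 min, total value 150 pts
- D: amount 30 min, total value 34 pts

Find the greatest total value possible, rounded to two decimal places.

358.77

Take in order of value per unit:
- C (150/11 per unit): all 11 → value 150, running total 150.00
- B (119/14 per unit): all 14 → value 119, running total 269.00
- A (121/31 per unit): 23 of 31 → value 23×121/31 = 89.7742, running total 358.77
Total 358.77.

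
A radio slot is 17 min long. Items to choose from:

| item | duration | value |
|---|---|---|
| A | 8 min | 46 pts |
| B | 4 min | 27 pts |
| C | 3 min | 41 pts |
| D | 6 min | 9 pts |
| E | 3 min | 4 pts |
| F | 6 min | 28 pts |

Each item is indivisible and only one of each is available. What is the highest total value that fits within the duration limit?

Check high-value combinations within 17 min:
- A+C+F: duration 8+3+6=17, value 46+41+28=115
- A+B+C: duration 8+4+3=15, value 46+27+41=114
- B+C+E+F: duration 4+3+3+6=16, value 27+41+4+28=100
Best: 115 pts.

115 pts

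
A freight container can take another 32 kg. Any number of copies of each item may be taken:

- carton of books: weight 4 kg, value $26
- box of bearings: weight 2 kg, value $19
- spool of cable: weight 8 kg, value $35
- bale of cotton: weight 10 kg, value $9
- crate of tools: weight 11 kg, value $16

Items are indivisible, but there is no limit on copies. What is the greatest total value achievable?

Best value-per-unit is box of bearings at 19/2, and filling with it alone uses weight 16×2=32. No mix of the others beats 16×19 = 304.

$304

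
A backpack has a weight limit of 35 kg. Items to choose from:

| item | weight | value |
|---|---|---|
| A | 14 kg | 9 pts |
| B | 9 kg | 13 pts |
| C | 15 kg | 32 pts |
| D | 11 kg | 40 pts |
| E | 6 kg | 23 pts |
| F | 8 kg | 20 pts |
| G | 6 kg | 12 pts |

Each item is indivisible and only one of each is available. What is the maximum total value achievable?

Check high-value combinations within 35 kg:
- B+D+E+F: weight 9+11+6+8=34, value 13+40+23+20=96
- D+E+F+G: weight 11+6+8+6=31, value 40+23+20+12=95
- C+D+E: weight 15+11+6=32, value 32+40+23=95
Best: 96 pts.

96 pts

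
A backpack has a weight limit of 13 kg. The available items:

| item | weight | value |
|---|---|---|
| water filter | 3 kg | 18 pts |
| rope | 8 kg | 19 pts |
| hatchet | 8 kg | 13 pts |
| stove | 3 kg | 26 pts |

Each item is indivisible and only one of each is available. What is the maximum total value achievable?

Check high-value combinations within 13 kg:
- rope+stove: weight 8+3=11, value 19+26=45
- water filter+stove: weight 3+3=6, value 18+26=44
- hatchet+stove: weight 8+3=11, value 13+26=39
Best: 45 pts.

45 pts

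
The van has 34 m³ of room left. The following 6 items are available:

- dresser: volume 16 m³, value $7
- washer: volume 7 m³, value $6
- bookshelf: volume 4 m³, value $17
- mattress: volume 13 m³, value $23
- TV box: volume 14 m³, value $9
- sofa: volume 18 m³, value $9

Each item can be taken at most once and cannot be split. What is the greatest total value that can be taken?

$49

Check high-value combinations within 34 m³:
- bookshelf+mattress+TV box: volume 4+13+14=31, value 17+23+9=49
- dresser+bookshelf+mattress: volume 16+4+13=33, value 7+17+23=47
- washer+bookshelf+mattress: volume 7+4+13=24, value 6+17+23=46
- bookshelf+mattress: volume 4+13=17, value 17+23=40
Best: $49.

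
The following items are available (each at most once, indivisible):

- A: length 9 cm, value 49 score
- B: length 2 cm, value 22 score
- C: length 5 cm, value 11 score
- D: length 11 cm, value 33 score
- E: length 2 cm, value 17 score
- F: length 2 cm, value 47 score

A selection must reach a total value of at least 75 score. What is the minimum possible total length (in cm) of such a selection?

6

Subsets with value ≥ 75, sorted by total length:
- B+E+F: length 6, value 86
- B+C+F: length 9, value 80
- C+E+F: length 9, value 75
- B+C+E+F: length 11, value 97
Minimum length: 6 cm.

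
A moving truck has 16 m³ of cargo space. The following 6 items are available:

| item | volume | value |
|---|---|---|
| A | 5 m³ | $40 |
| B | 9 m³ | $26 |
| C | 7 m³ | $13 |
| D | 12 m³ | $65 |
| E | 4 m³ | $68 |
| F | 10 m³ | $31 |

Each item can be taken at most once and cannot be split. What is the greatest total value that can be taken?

Check high-value combinations within 16 m³:
- D+E: volume 12+4=16, value 65+68=133
- A+C+E: volume 5+7+4=16, value 40+13+68=121
- A+E: volume 5+4=9, value 40+68=108
Best: $133.

$133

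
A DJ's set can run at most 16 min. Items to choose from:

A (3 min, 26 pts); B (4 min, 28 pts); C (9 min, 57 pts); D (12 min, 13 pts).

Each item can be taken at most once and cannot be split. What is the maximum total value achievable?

This is a 0/1 knapsack; check combinations near the capacity.
- A+B+C: duration 3+4+9=16, value 26+28+57=111
- B+C: duration 4+9=13, value 28+57=85
- A+C: duration 3+9=12, value 26+57=83
- C: duration 9, value 57
Best: 111 pts.

111 pts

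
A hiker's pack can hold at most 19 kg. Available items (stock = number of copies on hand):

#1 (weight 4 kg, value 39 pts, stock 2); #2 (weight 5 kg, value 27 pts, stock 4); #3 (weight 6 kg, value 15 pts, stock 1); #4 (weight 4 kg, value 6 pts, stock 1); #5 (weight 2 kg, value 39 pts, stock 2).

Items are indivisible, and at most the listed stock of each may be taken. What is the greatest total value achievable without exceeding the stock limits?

183 pts

Best selections within weight 19 and stock limits:
- 2×#1 + 1×#2 + 2×#5: weight 17, value 183
- 1×#1 + 2×#2 + 2×#5: weight 18, value 171
- 2×#1 + 1×#3 + 2×#5: weight 18, value 171
- 2×#1 + 1×#4 + 2×#5: weight 16, value 162
Best: 183 pts.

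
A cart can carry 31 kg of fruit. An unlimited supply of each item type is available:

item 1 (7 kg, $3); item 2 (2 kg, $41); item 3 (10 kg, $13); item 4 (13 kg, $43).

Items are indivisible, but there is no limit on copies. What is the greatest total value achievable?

$615

Best value-per-unit is item 2 at 41/2, and filling with it alone uses weight 15×2=30. No mix of the others beats 15×41 = 615.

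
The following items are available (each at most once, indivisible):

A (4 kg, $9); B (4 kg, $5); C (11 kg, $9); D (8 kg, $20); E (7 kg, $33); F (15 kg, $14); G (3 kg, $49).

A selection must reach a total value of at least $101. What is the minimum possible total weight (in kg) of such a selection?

18

Subsets with value ≥ 101, sorted by total weight:
- D+E+G: weight 18, value 102
- A+D+E+G: weight 22, value 111
Minimum weight: 18 kg.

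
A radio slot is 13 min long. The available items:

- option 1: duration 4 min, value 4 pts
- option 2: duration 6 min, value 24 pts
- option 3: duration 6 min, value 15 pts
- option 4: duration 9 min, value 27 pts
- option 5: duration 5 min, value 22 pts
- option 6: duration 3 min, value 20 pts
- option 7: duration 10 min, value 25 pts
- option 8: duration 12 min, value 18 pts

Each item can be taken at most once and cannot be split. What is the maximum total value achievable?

Check high-value combinations within 13 min:
- option 1+option 2+option 6: duration 4+6+3=13, value 4+24+20=48
- option 4+option 6: duration 9+3=12, value 27+20=47
- option 2+option 5: duration 6+5=11, value 24+22=46
- option 1+option 5+option 6: duration 4+5+3=12, value 4+22+20=46
- option 6+option 7: duration 3+10=13, value 20+25=45
Best: 48 pts.

48 pts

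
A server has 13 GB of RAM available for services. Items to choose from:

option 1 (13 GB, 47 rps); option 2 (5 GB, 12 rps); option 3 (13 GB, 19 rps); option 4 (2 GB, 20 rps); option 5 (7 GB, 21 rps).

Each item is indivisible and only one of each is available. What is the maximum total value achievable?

47 rps

Check high-value combinations within 13 GB:
- option 1: memory 13, value 47
- option 4+option 5: memory 2+7=9, value 20+21=41
- option 2+option 5: memory 5+7=12, value 12+21=33
Best: 47 rps.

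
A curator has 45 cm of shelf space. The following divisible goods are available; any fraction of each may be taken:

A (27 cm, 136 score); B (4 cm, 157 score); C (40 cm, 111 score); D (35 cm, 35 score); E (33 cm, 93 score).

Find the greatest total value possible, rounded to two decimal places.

332.45

Take in order of value per unit:
- B (157/4 per unit): all 4 → value 157, running total 157.00
- A (136/27 per unit): all 27 → value 136, running total 293.00
- E (93/33 per unit): 14 of 33 → value 14×93/33 = 39.4545, running total 332.45
Total 332.45.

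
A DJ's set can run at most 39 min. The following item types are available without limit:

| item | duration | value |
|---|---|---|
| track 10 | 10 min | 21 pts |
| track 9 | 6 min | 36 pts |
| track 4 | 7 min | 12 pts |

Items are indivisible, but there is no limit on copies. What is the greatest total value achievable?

Best value-per-unit is track 9 at 36/6, and filling with it alone uses duration 6×6=36. No mix of the others beats 6×36 = 216.

216 pts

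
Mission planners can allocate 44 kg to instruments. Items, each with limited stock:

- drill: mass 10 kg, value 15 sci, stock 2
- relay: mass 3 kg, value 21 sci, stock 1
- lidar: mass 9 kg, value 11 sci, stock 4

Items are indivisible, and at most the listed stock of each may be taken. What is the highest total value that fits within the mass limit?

Top feasible selections:
- 2×drill + 1×relay + 2×lidar: mass 41, value 73
- 1×drill + 1×relay + 3×lidar: mass 40, value 69
- 1×relay + 4×lidar: mass 39, value 65
Best: 73 sci.

73 sci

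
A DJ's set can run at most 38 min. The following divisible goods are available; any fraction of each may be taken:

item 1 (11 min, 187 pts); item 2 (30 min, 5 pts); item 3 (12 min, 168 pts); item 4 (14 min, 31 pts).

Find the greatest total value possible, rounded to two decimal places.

Take in order of value per unit:
- item 1 (187/11 per unit): all 11 → value 187, running total 187.00
- item 3 (168/12 per unit): all 12 → value 168, running total 355.00
- item 4 (31/14 per unit): all 14 → value 31, running total 386.00
- item 2 (5/30 per unit): 1 of 30 → value 1×5/30 = 0.1667, running total 386.17
Total 386.17.

386.17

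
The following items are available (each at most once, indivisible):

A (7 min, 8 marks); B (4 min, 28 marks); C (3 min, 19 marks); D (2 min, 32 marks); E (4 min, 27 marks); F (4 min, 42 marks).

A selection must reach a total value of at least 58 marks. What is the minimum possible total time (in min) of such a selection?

6

Subsets with value ≥ 58, sorted by total time:
- D+F: time 6, value 74
- B+D: time 6, value 60
- D+E: time 6, value 59
- C+F: time 7, value 61
Minimum time: 6 min.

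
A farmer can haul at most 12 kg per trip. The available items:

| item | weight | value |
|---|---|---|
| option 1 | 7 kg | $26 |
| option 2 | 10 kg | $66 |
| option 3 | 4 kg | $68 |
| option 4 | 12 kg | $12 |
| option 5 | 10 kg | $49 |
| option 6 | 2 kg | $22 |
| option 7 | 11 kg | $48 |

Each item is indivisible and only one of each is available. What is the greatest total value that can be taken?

Check high-value combinations within 12 kg:
- option 1+option 3: weight 7+4=11, value 26+68=94
- option 3+option 6: weight 4+2=6, value 68+22=90
- option 2+option 6: weight 10+2=12, value 66+22=88
Best: $94.

$94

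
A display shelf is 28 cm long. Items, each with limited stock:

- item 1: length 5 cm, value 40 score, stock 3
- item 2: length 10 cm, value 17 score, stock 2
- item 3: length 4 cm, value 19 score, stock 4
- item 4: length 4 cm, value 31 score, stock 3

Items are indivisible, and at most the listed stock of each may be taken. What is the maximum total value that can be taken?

Best selections within length 28 and stock limits:
- 3×item 1 + 3×item 4: length 27, value 213
- 3×item 1 + 1×item 3 + 2×item 4: length 27, value 201
- 2×item 1 + 1×item 3 + 3×item 4: length 26, value 192
Best: 213 score.

213 score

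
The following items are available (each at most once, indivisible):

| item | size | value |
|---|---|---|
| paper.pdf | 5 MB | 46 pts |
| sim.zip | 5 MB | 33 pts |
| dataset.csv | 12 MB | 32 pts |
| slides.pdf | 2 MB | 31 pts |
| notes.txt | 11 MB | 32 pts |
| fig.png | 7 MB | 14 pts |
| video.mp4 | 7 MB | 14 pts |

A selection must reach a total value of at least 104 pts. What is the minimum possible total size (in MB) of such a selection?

12

Subsets with value ≥ 104, sorted by total size:
- paper.pdf+sim.zip+slides.pdf: size 12, value 110
- paper.pdf+slides.pdf+notes.txt: size 18, value 109
Minimum size: 12 MB.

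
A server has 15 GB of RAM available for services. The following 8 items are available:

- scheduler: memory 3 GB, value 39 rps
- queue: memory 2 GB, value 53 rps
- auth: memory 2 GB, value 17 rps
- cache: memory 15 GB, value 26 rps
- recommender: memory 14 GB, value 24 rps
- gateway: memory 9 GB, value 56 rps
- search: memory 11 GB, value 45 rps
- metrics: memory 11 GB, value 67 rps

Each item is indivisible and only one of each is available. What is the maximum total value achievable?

Check high-value combinations within 15 GB:
- scheduler+queue+gateway: memory 3+2+9=14, value 39+53+56=148
- queue+auth+metrics: memory 2+2+11=15, value 53+17+67=137
- queue+auth+gateway: memory 2+2+9=13, value 53+17+56=126
- queue+metrics: memory 2+11=13, value 53+67=120
- queue+auth+search: memory 2+2+11=15, value 53+17+45=115
Best: 148 rps.

148 rps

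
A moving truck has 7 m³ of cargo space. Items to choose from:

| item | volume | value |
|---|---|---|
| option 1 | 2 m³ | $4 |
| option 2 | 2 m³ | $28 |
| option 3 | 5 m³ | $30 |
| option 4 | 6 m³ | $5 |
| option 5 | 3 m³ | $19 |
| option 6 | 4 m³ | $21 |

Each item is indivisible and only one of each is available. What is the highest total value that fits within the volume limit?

This is a 0/1 knapsack; check combinations near the capacity.
- option 2+option 3: volume 2+5=7, value 28+30=58
- option 1+option 2+option 5: volume 2+2+3=7, value 4+28+19=51
- option 2+option 6: volume 2+4=6, value 28+21=49
- option 2+option 5: volume 2+3=5, value 28+19=47
- option 5+option 6: volume 3+4=7, value 19+21=40
Best: $58.

$58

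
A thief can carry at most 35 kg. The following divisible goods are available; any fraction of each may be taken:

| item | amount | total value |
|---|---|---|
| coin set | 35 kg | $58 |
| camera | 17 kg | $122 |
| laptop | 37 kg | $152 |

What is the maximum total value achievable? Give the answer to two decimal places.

195.95

Take in order of value per unit:
- camera (122/17 per unit): all 17 → value 122, running total 122.00
- laptop (152/37 per unit): 18 of 37 → value 18×152/37 = 73.9459, running total 195.95
Total 195.95.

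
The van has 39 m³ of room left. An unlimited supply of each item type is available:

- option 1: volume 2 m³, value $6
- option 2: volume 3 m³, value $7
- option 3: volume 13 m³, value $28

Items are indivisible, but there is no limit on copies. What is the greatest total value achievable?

Best value-per-unit is option 1 at 6/2; filling with it alone gives 19×6 = 114.
Optimal mix: 18×option 1 + 1×option 2 → volume 39, value 115.

$115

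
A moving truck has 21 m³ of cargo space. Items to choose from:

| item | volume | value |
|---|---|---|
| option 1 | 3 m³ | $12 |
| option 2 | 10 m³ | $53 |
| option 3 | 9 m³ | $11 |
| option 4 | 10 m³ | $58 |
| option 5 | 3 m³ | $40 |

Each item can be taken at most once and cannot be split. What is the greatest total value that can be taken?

Check high-value combinations within 21 m³:
- option 2+option 4: volume 10+10=20, value 53+58=111
- option 1+option 4+option 5: volume 3+10+3=16, value 12+58+40=110
- option 1+option 2+option 5: volume 3+10+3=16, value 12+53+40=105
- option 4+option 5: volume 10+3=13, value 58+40=98
- option 2+option 5: volume 10+3=13, value 53+40=93
Best: $111.

$111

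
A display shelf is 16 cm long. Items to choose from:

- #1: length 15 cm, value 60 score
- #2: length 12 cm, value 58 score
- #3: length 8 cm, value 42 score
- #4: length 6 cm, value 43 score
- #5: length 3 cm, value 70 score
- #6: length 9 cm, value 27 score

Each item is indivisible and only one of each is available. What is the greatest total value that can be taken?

128 score

Check high-value combinations within 16 cm:
- #2+#5: length 12+3=15, value 58+70=128
- #4+#5: length 6+3=9, value 43+70=113
- #3+#5: length 8+3=11, value 42+70=112
Best: 128 score.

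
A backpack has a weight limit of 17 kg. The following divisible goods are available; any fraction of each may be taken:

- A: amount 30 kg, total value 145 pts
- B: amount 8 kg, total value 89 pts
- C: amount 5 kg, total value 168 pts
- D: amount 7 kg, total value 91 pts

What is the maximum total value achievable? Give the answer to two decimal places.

Take in order of value per unit:
- C (168/5 per unit): all 5 → value 168, running total 168.00
- D (91/7 per unit): all 7 → value 91, running total 259.00
- B (89/8 per unit): 5 of 8 → value 5×89/8 = 55.6250, running total 314.63
Total 314.63.

314.63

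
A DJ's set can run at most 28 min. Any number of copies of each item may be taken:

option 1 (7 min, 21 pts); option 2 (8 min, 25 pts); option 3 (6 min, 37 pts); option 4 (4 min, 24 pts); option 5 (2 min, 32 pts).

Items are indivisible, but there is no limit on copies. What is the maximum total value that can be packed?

Best value-per-unit is option 5 at 32/2, and filling with it alone uses duration 14×2=28. No mix of the others beats 14×32 = 448.

448 pts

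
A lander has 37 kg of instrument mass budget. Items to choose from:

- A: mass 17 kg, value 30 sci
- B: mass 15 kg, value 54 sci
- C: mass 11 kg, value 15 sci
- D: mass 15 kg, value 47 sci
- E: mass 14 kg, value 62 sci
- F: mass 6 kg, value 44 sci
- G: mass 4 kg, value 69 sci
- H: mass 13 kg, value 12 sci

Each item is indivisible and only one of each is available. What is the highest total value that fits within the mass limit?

190 sci

Check high-value combinations within 37 kg:
- C+E+F+G: mass 11+14+6+4=35, value 15+62+44+69=190
- E+F+G+H: mass 14+6+4+13=37, value 62+44+69+12=187
- B+E+G: mass 15+14+4=33, value 54+62+69=185
Best: 190 sci.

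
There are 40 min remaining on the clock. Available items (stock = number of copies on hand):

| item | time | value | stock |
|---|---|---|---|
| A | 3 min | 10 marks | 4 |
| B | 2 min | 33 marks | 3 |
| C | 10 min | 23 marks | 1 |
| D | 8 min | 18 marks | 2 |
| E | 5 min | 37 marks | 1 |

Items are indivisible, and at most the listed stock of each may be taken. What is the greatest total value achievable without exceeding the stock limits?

212 marks

Top feasible selections:
- 4×A + 3×B + 2×D + 1×E: time 39, value 212
- 3×A + 3×B + 1×C + 1×D + 1×E: time 38, value 207
Best: 212 marks.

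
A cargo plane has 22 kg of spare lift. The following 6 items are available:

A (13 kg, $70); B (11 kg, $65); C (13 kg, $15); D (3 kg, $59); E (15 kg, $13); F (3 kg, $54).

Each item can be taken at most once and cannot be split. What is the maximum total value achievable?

$183

Check high-value combinations within 22 kg:
- A+D+F: weight 13+3+3=19, value 70+59+54=183
- B+D+F: weight 11+3+3=17, value 65+59+54=178
- A+D: weight 13+3=16, value 70+59=129
- C+D+F: weight 13+3+3=19, value 15+59+54=128
- D+E+F: weight 3+15+3=21, value 59+13+54=126
Best: $183.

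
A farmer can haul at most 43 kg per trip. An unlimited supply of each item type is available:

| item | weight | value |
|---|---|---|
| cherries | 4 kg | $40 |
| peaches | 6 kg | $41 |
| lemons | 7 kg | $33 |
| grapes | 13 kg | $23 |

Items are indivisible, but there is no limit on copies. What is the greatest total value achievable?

$401

Best value-per-unit is cherries at 40/4; filling with it alone gives 10×40 = 400.
Optimal mix: 9×cherries + 1×peaches → weight 42, value 401.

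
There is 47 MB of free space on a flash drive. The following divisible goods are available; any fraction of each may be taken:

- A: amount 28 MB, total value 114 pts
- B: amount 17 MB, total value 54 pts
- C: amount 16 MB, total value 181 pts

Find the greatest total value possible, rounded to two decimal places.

Take in order of value per unit:
- C (181/16 per unit): all 16 → value 181, running total 181.00
- A (114/28 per unit): all 28 → value 114, running total 295.00
- B (54/17 per unit): 3 of 17 → value 3×54/17 = 9.5294, running total 304.53
Total 304.53.

304.53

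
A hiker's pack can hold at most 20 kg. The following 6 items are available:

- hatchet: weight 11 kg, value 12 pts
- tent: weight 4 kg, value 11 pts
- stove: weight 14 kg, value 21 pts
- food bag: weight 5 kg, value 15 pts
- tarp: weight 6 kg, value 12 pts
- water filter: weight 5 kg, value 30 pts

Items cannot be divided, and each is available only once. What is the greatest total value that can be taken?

68 pts

Check high-value combinations within 20 kg:
- tent+food bag+tarp+water filter: weight 4+5+6+5=20, value 11+15+12+30=68
- food bag+tarp+water filter: weight 5+6+5=16, value 15+12+30=57
- tent+food bag+water filter: weight 4+5+5=14, value 11+15+30=56
- tent+tarp+water filter: weight 4+6+5=15, value 11+12+30=53
Best: 68 pts.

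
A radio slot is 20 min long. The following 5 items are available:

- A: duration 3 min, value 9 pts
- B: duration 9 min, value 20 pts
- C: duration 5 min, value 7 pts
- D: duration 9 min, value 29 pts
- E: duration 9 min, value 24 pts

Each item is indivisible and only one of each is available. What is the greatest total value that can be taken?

53 pts

Check high-value combinations within 20 min:
- D+E: duration 9+9=18, value 29+24=53
- B+D: duration 9+9=18, value 20+29=49
- A+C+D: duration 3+5+9=17, value 9+7+29=45
- B+E: duration 9+9=18, value 20+24=44
- A+C+E: duration 3+5+9=17, value 9+7+24=40
Best: 53 pts.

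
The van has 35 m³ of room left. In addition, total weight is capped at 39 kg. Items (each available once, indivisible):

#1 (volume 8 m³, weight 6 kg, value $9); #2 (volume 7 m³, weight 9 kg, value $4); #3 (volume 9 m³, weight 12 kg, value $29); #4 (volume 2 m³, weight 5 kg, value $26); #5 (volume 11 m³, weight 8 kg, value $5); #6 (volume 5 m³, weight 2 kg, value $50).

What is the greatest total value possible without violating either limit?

$119

Feasible sets respecting both limits:
- #1+#3+#4+#5+#6: volume 35, weight 33, value 119
- #1+#2+#3+#4+#6: volume 31, weight 34, value 118
- #1+#3+#4+#6: volume 24, weight 25, value 114
Best: $119.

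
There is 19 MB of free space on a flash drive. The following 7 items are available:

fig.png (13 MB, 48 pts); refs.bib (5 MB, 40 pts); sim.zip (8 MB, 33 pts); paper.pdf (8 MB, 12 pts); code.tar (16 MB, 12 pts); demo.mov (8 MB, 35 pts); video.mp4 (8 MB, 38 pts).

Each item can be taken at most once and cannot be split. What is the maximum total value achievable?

Check high-value combinations within 19 MB:
- fig.png+refs.bib: size 13+5=18, value 48+40=88
- refs.bib+video.mp4: size 5+8=13, value 40+38=78
- refs.bib+demo.mov: size 5+8=13, value 40+35=75
- refs.bib+sim.zip: size 5+8=13, value 40+33=73
- demo.mov+video.mp4: size 8+8=16, value 35+38=73
Best: 88 pts.

88 pts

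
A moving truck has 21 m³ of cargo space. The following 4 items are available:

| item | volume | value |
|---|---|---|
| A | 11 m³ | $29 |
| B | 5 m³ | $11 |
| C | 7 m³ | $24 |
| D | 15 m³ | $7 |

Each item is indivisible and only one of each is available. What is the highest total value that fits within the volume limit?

Check high-value combinations within 21 m³:
- A+C: volume 11+7=18, value 29+24=53
- A+B: volume 11+5=16, value 29+11=40
- B+C: volume 5+7=12, value 11+24=35
- A: volume 11, value 29
- C: volume 7, value 24
Best: $53.

$53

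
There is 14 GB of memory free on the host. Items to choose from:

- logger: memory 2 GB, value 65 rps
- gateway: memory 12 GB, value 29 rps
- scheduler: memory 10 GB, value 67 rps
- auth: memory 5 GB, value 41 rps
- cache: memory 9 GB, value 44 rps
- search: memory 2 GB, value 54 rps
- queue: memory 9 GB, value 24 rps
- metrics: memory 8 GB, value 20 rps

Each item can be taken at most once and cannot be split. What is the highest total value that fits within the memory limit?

186 rps

This is a 0/1 knapsack; check combinations near the capacity.
- logger+scheduler+search: memory 2+10+2=14, value 65+67+54=186
- logger+cache+search: memory 2+9+2=13, value 65+44+54=163
- logger+auth+search: memory 2+5+2=9, value 65+41+54=160
- logger+search+queue: memory 2+2+9=13, value 65+54+24=143
- logger+search+metrics: memory 2+2+8=12, value 65+54+20=139
Best: 186 rps.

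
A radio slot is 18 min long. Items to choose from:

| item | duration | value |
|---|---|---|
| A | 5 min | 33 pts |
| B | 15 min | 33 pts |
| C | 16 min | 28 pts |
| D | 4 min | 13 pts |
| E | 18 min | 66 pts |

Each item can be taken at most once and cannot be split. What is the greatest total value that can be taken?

This is a 0/1 knapsack; check combinations near the capacity.
- E: duration 18, value 66
- A+D: duration 5+4=9, value 33+13=46
- A: duration 5, value 33
Best: 66 pts.

66 pts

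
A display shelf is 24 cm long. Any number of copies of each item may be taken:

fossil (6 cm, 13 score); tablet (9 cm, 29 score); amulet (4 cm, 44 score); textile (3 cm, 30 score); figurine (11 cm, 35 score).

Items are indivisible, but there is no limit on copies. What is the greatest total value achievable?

264 score

Best value-per-unit is amulet at 44/4, and filling with it alone uses length 6×4=24. No mix of the others beats 6×44 = 264.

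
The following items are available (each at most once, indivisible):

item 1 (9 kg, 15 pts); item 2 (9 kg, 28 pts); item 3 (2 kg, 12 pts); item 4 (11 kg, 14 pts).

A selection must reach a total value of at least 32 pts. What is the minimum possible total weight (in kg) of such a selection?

11

Subsets with value ≥ 32, sorted by total weight:
- item 2+item 3: weight 11, value 40
- item 1+item 2: weight 18, value 43
- item 1+item 2+item 3: weight 20, value 55
- item 2+item 4: weight 20, value 42
Minimum weight: 11 kg.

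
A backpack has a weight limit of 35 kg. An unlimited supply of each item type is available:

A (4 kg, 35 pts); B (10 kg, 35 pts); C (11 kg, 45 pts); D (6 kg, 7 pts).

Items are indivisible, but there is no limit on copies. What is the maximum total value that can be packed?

280 pts

Best value-per-unit is A at 35/4, and filling with it alone uses weight 8×4=32. No mix of the others beats 8×35 = 280.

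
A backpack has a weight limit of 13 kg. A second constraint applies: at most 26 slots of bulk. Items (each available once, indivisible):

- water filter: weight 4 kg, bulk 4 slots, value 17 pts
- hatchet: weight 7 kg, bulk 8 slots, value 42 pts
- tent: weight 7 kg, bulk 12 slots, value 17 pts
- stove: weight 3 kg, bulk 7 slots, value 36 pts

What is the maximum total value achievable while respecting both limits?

Feasible sets respecting both limits:
- hatchet+stove: weight 10, bulk 15, value 78
- water filter+hatchet: weight 11, bulk 12, value 59
- water filter+stove: weight 7, bulk 11, value 53
- tent+stove: weight 10, bulk 19, value 53
Best: 78 pts.

78 pts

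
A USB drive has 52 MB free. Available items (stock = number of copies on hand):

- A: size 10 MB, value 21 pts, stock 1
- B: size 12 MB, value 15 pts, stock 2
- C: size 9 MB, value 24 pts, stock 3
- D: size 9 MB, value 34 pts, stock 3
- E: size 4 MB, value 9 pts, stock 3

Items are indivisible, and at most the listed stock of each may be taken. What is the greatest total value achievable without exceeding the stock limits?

159 pts

Best selections within size 52 and stock limits:
- 2×C + 3×D + 1×E: size 49, value 159
- 1×A + 1×C + 3×D + 1×E: size 50, value 156
- 1×C + 3×D + 3×E: size 48, value 153
Best: 159 pts.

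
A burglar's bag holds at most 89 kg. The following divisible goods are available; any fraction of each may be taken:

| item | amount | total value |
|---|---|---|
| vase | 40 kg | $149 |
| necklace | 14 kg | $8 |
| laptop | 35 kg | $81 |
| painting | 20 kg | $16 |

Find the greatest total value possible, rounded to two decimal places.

Take in order of value per unit:
- vase (149/40 per unit): all 40 → value 149, running total 149.00
- laptop (81/35 per unit): all 35 → value 81, running total 230.00
- painting (16/20 per unit): 14 of 20 → value 14×16/20 = 11.2000, running total 241.20
Total 241.20.

241.20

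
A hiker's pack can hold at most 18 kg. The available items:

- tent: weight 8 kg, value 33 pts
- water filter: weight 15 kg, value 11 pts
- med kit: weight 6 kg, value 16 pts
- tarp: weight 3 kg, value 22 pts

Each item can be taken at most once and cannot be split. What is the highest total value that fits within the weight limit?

71 pts

Check high-value combinations within 18 kg:
- tent+med kit+tarp: weight 8+6+3=17, value 33+16+22=71
- tent+tarp: weight 8+3=11, value 33+22=55
- tent+med kit: weight 8+6=14, value 33+16=49
Best: 71 pts.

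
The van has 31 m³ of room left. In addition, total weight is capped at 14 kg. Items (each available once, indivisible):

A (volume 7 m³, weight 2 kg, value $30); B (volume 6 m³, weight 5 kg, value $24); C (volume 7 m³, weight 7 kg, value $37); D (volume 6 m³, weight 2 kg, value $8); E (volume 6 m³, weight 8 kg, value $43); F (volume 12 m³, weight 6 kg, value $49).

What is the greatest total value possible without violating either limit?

Feasible sets respecting both limits:
- A+B+F: volume 25, weight 13, value 103
- E+F: volume 18, weight 14, value 92
- A+B+C: volume 20, weight 14, value 91
- A+D+F: volume 25, weight 10, value 87
Best: $103.

$103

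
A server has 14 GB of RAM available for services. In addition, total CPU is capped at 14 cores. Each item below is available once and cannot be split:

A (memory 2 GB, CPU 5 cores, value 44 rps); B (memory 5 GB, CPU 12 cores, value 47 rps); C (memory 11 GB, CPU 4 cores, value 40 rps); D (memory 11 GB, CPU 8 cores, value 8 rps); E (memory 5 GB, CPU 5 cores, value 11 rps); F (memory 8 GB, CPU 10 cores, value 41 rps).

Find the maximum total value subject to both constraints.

84 rps

Feasible sets respecting both limits:
- A+C: memory 13, CPU 9, value 84
- A+E: memory 7, CPU 10, value 55
- A+D: memory 13, CPU 13, value 52
Best: 84 rps.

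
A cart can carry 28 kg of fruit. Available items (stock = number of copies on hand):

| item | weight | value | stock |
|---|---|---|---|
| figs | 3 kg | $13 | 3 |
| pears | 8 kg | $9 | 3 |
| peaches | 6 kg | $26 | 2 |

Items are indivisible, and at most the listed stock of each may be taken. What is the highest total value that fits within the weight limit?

$91

Best selections within weight 28 and stock limits:
- 3×figs + 2×peaches: weight 21, value 91
- 2×figs + 1×pears + 2×peaches: weight 26, value 87
Best: $91.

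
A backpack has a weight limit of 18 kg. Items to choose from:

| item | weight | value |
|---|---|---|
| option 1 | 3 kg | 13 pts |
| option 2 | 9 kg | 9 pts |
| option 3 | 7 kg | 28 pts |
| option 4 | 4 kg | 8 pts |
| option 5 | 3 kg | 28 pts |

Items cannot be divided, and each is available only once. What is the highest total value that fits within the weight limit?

This is a 0/1 knapsack; check combinations near the capacity.
- option 1+option 3+option 4+option 5: weight 3+7+4+3=17, value 13+28+8+28=77
- option 1+option 3+option 5: weight 3+7+3=13, value 13+28+28=69
- option 3+option 4+option 5: weight 7+4+3=14, value 28+8+28=64
- option 3+option 5: weight 7+3=10, value 28+28=56
- option 1+option 2+option 5: weight 3+9+3=15, value 13+9+28=50
Best: 77 pts.

77 pts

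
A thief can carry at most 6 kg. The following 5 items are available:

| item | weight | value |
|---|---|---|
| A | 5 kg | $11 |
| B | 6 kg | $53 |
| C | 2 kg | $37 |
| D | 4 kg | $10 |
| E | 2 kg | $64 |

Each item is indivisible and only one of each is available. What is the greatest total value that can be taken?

Check high-value combinations within 6 kg:
- C+E: weight 2+2=4, value 37+64=101
- D+E: weight 4+2=6, value 10+64=74
- E: weight 2, value 64
- B: weight 6, value 53
Best: $101.

$101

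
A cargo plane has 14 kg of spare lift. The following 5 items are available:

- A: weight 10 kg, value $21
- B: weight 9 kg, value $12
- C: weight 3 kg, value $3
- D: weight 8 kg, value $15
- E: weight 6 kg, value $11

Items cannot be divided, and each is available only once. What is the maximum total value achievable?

Check high-value combinations within 14 kg:
- D+E: weight 8+6=14, value 15+11=26
- A+C: weight 10+3=13, value 21+3=24
- A: weight 10, value 21
- C+D: weight 3+8=11, value 3+15=18
- D: weight 8, value 15
Best: $26.

$26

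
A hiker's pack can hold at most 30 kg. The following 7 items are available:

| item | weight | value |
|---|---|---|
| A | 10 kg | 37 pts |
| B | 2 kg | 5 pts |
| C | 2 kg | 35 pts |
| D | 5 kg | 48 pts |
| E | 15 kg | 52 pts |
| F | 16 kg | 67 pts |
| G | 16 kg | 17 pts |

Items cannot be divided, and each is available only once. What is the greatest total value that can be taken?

Check high-value combinations within 30 kg:
- B+C+D+F: weight 2+2+5+16=25, value 5+35+48+67=155
- C+D+F: weight 2+5+16=23, value 35+48+67=150
- A+B+C+F: weight 10+2+2+16=30, value 37+5+35+67=144
Best: 155 pts.

155 pts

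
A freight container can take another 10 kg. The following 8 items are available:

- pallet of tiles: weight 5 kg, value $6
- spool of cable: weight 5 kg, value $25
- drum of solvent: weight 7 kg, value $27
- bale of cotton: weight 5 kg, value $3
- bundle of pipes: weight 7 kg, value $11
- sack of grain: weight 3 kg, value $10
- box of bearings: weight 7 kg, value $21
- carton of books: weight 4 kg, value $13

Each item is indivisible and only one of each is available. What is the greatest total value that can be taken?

$38

Check high-value combinations within 10 kg:
- spool of cable+carton of books: weight 5+4=9, value 25+13=38
- drum of solvent+sack of grain: weight 7+3=10, value 27+10=37
- spool of cable+sack of grain: weight 5+3=8, value 25+10=35
- pallet of tiles+spool of cable: weight 5+5=10, value 6+25=31
Best: $38.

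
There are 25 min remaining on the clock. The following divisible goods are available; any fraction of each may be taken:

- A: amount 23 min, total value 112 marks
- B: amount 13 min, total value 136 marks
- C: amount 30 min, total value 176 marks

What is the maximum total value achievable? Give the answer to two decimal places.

206.40

Take in order of value per unit:
- B (136/13 per unit): all 13 → value 136, running total 136.00
- C (176/30 per unit): 12 of 30 → value 12×176/30 = 70.4000, running total 206.40
Total 206.40.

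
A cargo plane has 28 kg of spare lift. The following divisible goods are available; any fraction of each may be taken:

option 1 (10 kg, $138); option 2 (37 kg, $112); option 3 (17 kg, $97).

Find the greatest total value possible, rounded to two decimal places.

Take in order of value per unit:
- option 1 (138/10 per unit): all 10 → value 138, running total 138.00
- option 3 (97/17 per unit): all 17 → value 97, running total 235.00
- option 2 (112/37 per unit): 1 of 37 → value 1×112/37 = 3.0270, running total 238.03
Total 238.03.

238.03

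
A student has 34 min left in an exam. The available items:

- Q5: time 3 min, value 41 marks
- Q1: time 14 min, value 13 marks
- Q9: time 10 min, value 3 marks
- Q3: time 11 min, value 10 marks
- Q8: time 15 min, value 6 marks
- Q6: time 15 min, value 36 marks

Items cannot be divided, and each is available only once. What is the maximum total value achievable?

Check high-value combinations within 34 min:
- Q5+Q1+Q6: time 3+14+15=32, value 41+13+36=90
- Q5+Q3+Q6: time 3+11+15=29, value 41+10+36=87
- Q5+Q8+Q6: time 3+15+15=33, value 41+6+36=83
- Q5+Q9+Q6: time 3+10+15=28, value 41+3+36=80
Best: 90 marks.

90 marks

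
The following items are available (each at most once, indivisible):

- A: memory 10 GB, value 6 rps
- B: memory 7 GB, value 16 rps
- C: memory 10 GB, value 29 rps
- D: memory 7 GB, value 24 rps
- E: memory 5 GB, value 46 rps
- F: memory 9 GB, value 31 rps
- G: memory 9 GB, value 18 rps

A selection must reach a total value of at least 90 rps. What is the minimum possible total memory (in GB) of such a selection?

Subsets with value ≥ 90, sorted by total memory:
- D+E+F: memory 21, value 101
- B+E+F: memory 21, value 93
Minimum memory: 21 GB.

21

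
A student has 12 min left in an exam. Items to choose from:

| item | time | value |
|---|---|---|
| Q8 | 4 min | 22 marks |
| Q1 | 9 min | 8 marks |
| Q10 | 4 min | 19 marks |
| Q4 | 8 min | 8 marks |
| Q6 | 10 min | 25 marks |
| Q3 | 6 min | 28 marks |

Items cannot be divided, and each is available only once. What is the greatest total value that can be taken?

This is a 0/1 knapsack; check combinations near the capacity.
- Q8+Q3: time 4+6=10, value 22+28=50
- Q10+Q3: time 4+6=10, value 19+28=47
- Q8+Q10: time 4+4=8, value 22+19=41
- Q8+Q4: time 4+8=12, value 22+8=30
Best: 50 marks.

50 marks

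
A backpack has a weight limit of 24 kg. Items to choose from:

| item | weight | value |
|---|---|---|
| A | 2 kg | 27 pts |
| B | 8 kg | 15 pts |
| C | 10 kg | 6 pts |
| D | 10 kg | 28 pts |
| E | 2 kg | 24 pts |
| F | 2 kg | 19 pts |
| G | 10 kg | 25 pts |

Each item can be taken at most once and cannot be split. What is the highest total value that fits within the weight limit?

Check high-value combinations within 24 kg:
- A+B+D+E+F: weight 2+8+10+2+2=24, value 27+15+28+24+19=113
- A+B+E+F+G: weight 2+8+2+2+10=24, value 27+15+24+19+25=110
- A+D+E+G: weight 2+10+2+10=24, value 27+28+24+25=104
- A+D+F+G: weight 2+10+2+10=24, value 27+28+19+25=99
- A+D+E+F: weight 2+10+2+2=16, value 27+28+24+19=98
Best: 113 pts.

113 pts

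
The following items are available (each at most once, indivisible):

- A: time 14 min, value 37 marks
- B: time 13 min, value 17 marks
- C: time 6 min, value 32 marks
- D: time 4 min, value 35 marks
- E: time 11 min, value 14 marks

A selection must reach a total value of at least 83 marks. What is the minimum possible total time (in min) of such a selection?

Subsets with value ≥ 83, sorted by total time:
- B+C+D: time 23, value 84
- A+C+D: time 24, value 104
Minimum time: 23 min.

23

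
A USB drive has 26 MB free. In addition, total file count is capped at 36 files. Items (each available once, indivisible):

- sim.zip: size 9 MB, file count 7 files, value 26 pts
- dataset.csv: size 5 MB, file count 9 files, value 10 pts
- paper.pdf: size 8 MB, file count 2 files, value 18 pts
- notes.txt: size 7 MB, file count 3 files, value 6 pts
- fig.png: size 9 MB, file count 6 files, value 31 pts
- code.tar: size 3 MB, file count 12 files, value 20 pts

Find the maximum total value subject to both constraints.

87 pts

Feasible sets respecting both limits:
- sim.zip+dataset.csv+fig.png+code.tar: size 26, file count 34, value 87
- dataset.csv+paper.pdf+fig.png+code.tar: size 25, file count 29, value 79
- sim.zip+fig.png+code.tar: size 21, file count 25, value 77
Best: 87 pts.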